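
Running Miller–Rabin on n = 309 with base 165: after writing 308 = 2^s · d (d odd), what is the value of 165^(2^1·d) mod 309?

n − 1 = 308 = 2^2 · 77, so s = 2 and d = 77.
x_0 = 165^77 mod 309 = 12.
x_1 = 12^2 mod 309 = 144.

144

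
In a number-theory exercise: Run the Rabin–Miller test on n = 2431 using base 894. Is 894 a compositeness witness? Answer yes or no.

yes

n − 1 = 2430 = 2^1 · 1215, so s = 1 and d = 1215.
x_0 = 894^1215 mod 2431 = 12.
x_0 ∉ {1, 2430} and s = 1, so 894 is a Miller–Rabin witness and 2431 is composite.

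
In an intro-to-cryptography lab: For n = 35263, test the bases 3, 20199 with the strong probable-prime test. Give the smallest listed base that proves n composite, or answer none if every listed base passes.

3

n − 1 = 35262 = 2^1 · 17631, so s = 1 and d = 17631.
Base 3: x_0 = 3^17631 mod 35263 = 29886. x_0 ∉ {1, 35262} and s = 1, so 3 is a Miller–Rabin witness and 35263 is composite.
Base 20199: x_0 = 20199^17631 mod 35263 = 20445. x_0 ∉ {1, 35262} and s = 1, so 20199 is a Miller–Rabin witness and 35263 is composite.
The smallest witness among the given bases is 3.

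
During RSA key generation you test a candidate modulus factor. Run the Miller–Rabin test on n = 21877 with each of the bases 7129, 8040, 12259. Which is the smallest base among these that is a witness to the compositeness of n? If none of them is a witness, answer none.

7129

n − 1 = 21876 = 2^2 · 5469, so s = 2 and d = 5469.
Base 7129: x_0 = 7129^5469 mod 21877 = 16107. x_0 is neither 1 nor 21876, so continue squaring. x_1 = 16107^2 mod 21877 = 17983. Reached i = s−1 = 1 without hitting −1: 7129 is a Miller–Rabin witness and 21877 is composite.
Base 8040: x_0 = 8040^5469 mod 21877 = 4737. x_0 is neither 1 nor 21876, so continue squaring. x_1 = 4737^2 mod 21877 = 15244. Reached i = s−1 = 1 without hitting −1: 8040 is a Miller–Rabin witness and 21877 is composite.
Base 12259: x_0 = 12259^5469 mod 21877 = 18346. x_0 is neither 1 nor 21876, so continue squaring. x_1 = 18346^2 mod 21877 = 19948. Reached i = s−1 = 1 without hitting −1: 12259 is a Miller–Rabin witness and 21877 is composite.
The smallest witness among the given bases is 7129.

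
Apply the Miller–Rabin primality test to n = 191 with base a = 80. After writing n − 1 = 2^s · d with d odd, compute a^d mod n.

1

n − 1 = 190 = 2^1 · 95, so s = 1 and d = 95.
80^95 mod 191 = 1.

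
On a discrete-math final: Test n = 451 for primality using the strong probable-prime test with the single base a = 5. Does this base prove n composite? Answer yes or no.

n − 1 = 450 = 2^1 · 225, so s = 1 and d = 225.
x_0 = 5^225 mod 451 = 419.
x_0 ∉ {1, 450} and s = 1, so 5 is a Miller–Rabin witness and 451 is composite.

yes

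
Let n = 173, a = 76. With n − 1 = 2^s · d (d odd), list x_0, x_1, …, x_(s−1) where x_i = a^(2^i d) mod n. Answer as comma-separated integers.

93, 172

n − 1 = 172 = 2^2 · 43, so s = 2 and d = 43.
x_0 = 76^43 mod 173 = 93.
x_1 = 93^2 mod 173 = 172.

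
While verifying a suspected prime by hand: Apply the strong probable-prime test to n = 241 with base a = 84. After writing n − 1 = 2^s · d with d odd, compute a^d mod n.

197

n − 1 = 240 = 2^4 · 15, so s = 4 and d = 15.
84^15 mod 241 = 197.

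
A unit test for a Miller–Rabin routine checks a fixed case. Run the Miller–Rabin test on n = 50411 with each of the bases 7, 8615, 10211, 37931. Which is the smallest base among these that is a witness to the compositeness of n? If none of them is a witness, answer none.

none

n − 1 = 50410 = 2^1 · 25205, so s = 1 and d = 25205.
Base 7: x_0 = 7^25205 mod 50411 = 50410. x_0 = 50410 ≡ −1, so 7 is not a witness.
Base 8615: x_0 = 8615^25205 mod 50411 = 1. x_0 = 1, so 8615 is not a witness.
Base 10211: x_0 = 10211^25205 mod 50411 = 1. x_0 = 1, so 10211 is not a witness.
Base 37931: x_0 = 37931^25205 mod 50411 = 50410. x_0 = 50410 ≡ −1, so 37931 is not a witness.
No listed base is a witness for 50411.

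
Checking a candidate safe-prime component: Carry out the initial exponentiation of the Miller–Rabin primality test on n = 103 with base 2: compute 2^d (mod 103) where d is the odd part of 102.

n − 1 = 102 = 2^1 · 51, so s = 1 and d = 51.
2^51 mod 103 = 1.

1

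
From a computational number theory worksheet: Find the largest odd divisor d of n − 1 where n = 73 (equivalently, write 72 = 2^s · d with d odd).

9

Halving: 72 → 36 → 18 → 9; 9 is odd.
So 72 = 2^3 · 9.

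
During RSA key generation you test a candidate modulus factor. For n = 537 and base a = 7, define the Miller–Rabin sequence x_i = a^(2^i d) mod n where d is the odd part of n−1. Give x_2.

172

n − 1 = 536 = 2^3 · 67, so s = 3 and d = 67.
x_0 = 7^67 mod 537 = 427.
x_1 = 427^2 mod 537 = 286.
x_2 = 286^2 mod 537 = 172.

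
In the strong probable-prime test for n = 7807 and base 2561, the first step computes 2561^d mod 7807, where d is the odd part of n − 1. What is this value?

1326

n − 1 = 7806 = 2^1 · 3903, so s = 1 and d = 3903.
Repeated squaring mod 7807: 2561^1 ≡ 2561, 2561^2 ≡ 841, 2561^4 ≡ 4651, 2561^8 ≡ 6411, 2561^16 ≡ 4873, 2561^32 ≡ 5042, 2561^64 ≡ 2172, 2561^128 ≡ 2156, 2561^256 ≡ 3171, 2561^512 ≡ 7632, 2561^1024 ≡ 7204, 2561^2048 ≡ 4487.
3903 = 2048 + 1024 + 512 + 256 + 32 + 16 + 8 + 4 + 2 + 1, so 2561^3903 ≡ 4487·7204·7632·3171·5042·4873·6411·4651·841·2561 ≡ 1326 (mod 7807).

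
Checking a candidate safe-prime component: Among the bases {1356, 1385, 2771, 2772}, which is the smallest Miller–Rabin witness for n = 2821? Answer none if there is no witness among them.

n − 1 = 2820 = 2^2 · 705, so s = 2 and d = 705.
Base 1356: x_0 = 1356^705 mod 2821 = 2820. x_0 = 2820 ≡ −1, so 1356 is not a witness.
Base 1385: x_0 = 1385^705 mod 2821 = 216. x_0 is neither 1 nor 2820, so continue squaring. x_1 = 216^2 mod 2821 = 1520. Reached i = s−1 = 1 without hitting −1: 1385 is a Miller–Rabin witness and 2821 is composite.
Base 2771: x_0 = 2771^705 mod 2821 = 1084. x_0 is neither 1 nor 2820, so continue squaring. x_1 = 1084^2 mod 2821 = 1520. Reached i = s−1 = 1 without hitting −1: 2771 is a Miller–Rabin witness and 2821 is composite.
Base 2772: x_0 = 2772^705 mod 2821 = 2107. x_0 is neither 1 nor 2820, so continue squaring. x_1 = 2107^2 mod 2821 = 2016. Reached i = s−1 = 1 without hitting −1: 2772 is a Miller–Rabin witness and 2821 is composite.
The smallest witness among the given bases is 1385.

1385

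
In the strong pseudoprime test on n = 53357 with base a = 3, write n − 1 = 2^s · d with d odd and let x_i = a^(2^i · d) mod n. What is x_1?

12375

n − 1 = 53356 = 2^2 · 13339, so s = 2 and d = 13339.
x_0 = 3^13339 mod 53357 = 44658.
x_1 = 44658^2 mod 53357 = 12375.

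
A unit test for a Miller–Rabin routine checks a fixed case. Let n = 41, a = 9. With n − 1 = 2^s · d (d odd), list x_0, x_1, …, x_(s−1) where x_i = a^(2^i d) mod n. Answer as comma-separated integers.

9, 40, 1

n − 1 = 40 = 2^3 · 5, so s = 3 and d = 5.
x_0 = 9^5 mod 41 = 9.
x_1 = 9^2 mod 41 = 40.
x_2 = 40^2 mod 41 = 1.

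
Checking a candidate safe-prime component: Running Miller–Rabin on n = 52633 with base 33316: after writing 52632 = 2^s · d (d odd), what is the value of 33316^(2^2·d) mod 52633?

41098

n − 1 = 52632 = 2^3 · 6579, so s = 3 and d = 6579.
x_0 = 33316^6579 mod 52633 = 36770.
x_1 = 36770^2 mod 52633 = 49029.
x_2 = 49029^2 mod 52633 = 41098.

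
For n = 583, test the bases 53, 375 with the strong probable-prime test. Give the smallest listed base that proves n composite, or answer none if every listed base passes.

n − 1 = 582 = 2^1 · 291, so s = 1 and d = 291.
Base 53: x_0 = 53^291 mod 583 = 53. x_0 ∉ {1, 582} and s = 1, so 53 is a Miller–Rabin witness and 583 is composite.
Base 375: x_0 = 375^291 mod 583 = 441. x_0 ∉ {1, 582} and s = 1, so 375 is a Miller–Rabin witness and 583 is composite.
The smallest witness among the given bases is 53.

53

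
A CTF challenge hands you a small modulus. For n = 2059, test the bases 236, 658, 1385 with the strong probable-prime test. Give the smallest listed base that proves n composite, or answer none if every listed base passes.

n − 1 = 2058 = 2^1 · 1029, so s = 1 and d = 1029.
Base 236: x_0 = 236^1029 mod 2059 = 2058. x_0 = 2058 ≡ −1, so 236 is not a witness.
Base 658: x_0 = 658^1029 mod 2059 = 1190. x_0 ∉ {1, 2058} and s = 1, so 658 is a Miller–Rabin witness and 2059 is composite.
Base 1385: x_0 = 1385^1029 mod 2059 = 1942. x_0 ∉ {1, 2058} and s = 1, so 1385 is a Miller–Rabin witness and 2059 is composite.
The smallest witness among the given bases is 658.

658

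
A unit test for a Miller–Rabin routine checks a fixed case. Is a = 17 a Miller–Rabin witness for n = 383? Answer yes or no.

no

n − 1 = 382 = 2^1 · 191, so s = 1 and d = 191.
Repeated squaring mod 383: 17^1 ≡ 17, 17^2 ≡ 289, 17^4 ≡ 27, 17^8 ≡ 346, 17^16 ≡ 220, 17^32 ≡ 142, 17^64 ≡ 248, 17^128 ≡ 224.
191 = 128 + 32 + 16 + 8 + 4 + 2 + 1, so 17^191 ≡ 224·142·220·346·27·289·17 ≡ 1 (mod 383).
x_0 = 17^191 mod 383 = 1.
x_0 = 1, so 17 is not a witness.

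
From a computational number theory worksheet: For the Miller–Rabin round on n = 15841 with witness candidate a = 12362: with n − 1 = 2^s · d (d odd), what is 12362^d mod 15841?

n − 1 = 15840 = 2^5 · 495, so s = 5 and d = 495.
By repeated squaring, 12362^495 ≡ 11872 (mod 15841).

11872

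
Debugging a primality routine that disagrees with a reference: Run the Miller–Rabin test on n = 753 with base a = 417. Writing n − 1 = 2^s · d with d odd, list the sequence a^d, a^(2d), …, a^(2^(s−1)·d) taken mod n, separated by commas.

396, 192, 720, 336

n − 1 = 752 = 2^4 · 47, so s = 4 and d = 47.
x_0 = 417^47 mod 753 = 396.
x_1 = 396^2 mod 753 = 192.
x_2 = 192^2 mod 753 = 720.
x_3 = 720^2 mod 753 = 336.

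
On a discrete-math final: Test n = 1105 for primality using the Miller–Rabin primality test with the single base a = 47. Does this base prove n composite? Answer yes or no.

no

n − 1 = 1104 = 2^4 · 69, so s = 4 and d = 69.
x_0 = 47^69 mod 1105 = 47.
x_0 is neither 1 nor 1104, so continue squaring.
x_1 = 47^2 mod 1105 = 1104.
x_1 ≡ −1, so 47 is not a witness.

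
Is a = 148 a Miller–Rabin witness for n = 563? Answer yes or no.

n − 1 = 562 = 2^1 · 281, so s = 1 and d = 281.
x_0 = 148^281 mod 563 = 562.
x_0 = 562 ≡ −1, so 148 is not a witness.

no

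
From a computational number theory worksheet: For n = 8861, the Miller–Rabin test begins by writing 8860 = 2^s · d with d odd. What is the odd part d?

2215

Halving: 8860 → 4430 → 2215; 2215 is odd.
So 8860 = 2^2 · 2215.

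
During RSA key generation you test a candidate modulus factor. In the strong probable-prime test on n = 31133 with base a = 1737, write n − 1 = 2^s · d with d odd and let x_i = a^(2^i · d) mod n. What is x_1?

n − 1 = 31132 = 2^2 · 7783, so s = 2 and d = 7783.
x_0 = 1737^7783 mod 31133 = 23711.
x_1 = 23711^2 mod 31133 = 11807.

11807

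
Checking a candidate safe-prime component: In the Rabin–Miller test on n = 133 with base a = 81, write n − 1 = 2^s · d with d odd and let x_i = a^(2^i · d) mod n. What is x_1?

106

n − 1 = 132 = 2^2 · 33, so s = 2 and d = 33.
x_0 = 81^33 mod 133 = 64.
x_1 = 64^2 mod 133 = 106.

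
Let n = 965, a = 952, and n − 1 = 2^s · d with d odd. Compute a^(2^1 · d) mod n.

24

n − 1 = 964 = 2^2 · 241, so s = 2 and d = 241.
x_0 = 952^241 mod 965 = 667.
x_1 = 667^2 mod 965 = 24.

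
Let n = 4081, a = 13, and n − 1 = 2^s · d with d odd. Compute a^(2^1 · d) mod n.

n − 1 = 4080 = 2^4 · 255, so s = 4 and d = 255.
Repeated squaring mod 4081: 13^1 ≡ 13, 13^2 ≡ 169, 13^4 ≡ 4075, 13^8 ≡ 36, 13^16 ≡ 1296, 13^32 ≡ 2325, 13^64 ≡ 2381, 13^128 ≡ 652.
255 = 128 + 64 + 32 + 16 + 8 + 4 + 2 + 1, so 13^255 ≡ 652·2381·2325·1296·36·4075·169·13 ≡ 1308 (mod 4081).
x_0 = 1308.
x_1 = 1308^2 mod 4081 = 925.

925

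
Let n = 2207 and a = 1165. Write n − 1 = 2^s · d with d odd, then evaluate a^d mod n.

2206

n − 1 = 2206 = 2^1 · 1103, so s = 1 and d = 1103.
Repeated squaring mod 2207: 1165^1 ≡ 1165, 1165^2 ≡ 2127, 1165^4 ≡ 1986, 1165^8 ≡ 287, 1165^16 ≡ 710, 1165^32 ≡ 904, 1165^64 ≡ 626, 1165^128 ≡ 1237, 1165^256 ≡ 718, 1165^512 ≡ 1293, 1165^1024 ≡ 1150.
1103 = 1024 + 64 + 8 + 4 + 2 + 1, so 1165^1103 ≡ 1150·626·287·1986·2127·1165 ≡ 2206 (mod 2207).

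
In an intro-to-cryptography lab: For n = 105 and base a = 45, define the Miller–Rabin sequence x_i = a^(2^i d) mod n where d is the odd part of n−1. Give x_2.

n − 1 = 104 = 2^3 · 13, so s = 3 and d = 13.
x_0 = 45^13 mod 105 = 45.
x_1 = 45^2 mod 105 = 30.
x_2 = 30^2 mod 105 = 60.

60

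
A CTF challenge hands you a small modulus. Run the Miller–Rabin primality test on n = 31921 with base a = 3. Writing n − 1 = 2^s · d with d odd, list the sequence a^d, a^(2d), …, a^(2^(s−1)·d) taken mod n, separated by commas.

21949, 6869, 3923, 4007

n − 1 = 31920 = 2^4 · 1995, so s = 4 and d = 1995.
x_0 = 3^1995 mod 31921 = 21949.
x_1 = 21949^2 mod 31921 = 6869.
x_2 = 6869^2 mod 31921 = 3923.
x_3 = 3923^2 mod 31921 = 4007.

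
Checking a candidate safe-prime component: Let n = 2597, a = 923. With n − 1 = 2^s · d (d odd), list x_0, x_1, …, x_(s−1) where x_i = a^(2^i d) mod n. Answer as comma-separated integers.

1973, 2423

n − 1 = 2596 = 2^2 · 649, so s = 2 and d = 649.
x_0 = 923^649 mod 2597 = 1973.
x_1 = 1973^2 mod 2597 = 2423.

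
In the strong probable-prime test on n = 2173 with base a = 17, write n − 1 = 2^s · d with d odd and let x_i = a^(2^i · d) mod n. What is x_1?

418

n − 1 = 2172 = 2^2 · 543, so s = 2 and d = 543.
Repeated squaring mod 2173: 17^1 ≡ 17, 17^2 ≡ 289, 17^4 ≡ 947, 17^8 ≡ 1533, 17^16 ≡ 1076, 17^32 ≡ 1740, 17^64 ≡ 611, 17^128 ≡ 1738, 17^256 ≡ 174, 17^512 ≡ 2027.
543 = 512 + 16 + 8 + 4 + 2 + 1, so 17^543 ≡ 2027·1076·1533·947·289·17 ≡ 2057 (mod 2173).
x_0 = 2057.
x_1 = 2057^2 mod 2173 = 418.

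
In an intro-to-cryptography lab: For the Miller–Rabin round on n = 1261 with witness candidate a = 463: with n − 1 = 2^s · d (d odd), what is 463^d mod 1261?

n − 1 = 1260 = 2^2 · 315, so s = 2 and d = 315.
By repeated squaring, 463^315 ≡ 798 (mod 1261).

798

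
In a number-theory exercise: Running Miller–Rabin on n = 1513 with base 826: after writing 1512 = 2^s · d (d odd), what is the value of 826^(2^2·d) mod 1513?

n − 1 = 1512 = 2^3 · 189, so s = 3 and d = 189.
x_0 = 826^189 mod 1513 = 1422.
x_1 = 1422^2 mod 1513 = 716.
x_2 = 716^2 mod 1513 = 1262.

1262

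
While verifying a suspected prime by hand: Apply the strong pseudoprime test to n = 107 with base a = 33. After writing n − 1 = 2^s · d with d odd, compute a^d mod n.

n − 1 = 106 = 2^1 · 53, so s = 1 and d = 53.
33^53 mod 107 = 1.

1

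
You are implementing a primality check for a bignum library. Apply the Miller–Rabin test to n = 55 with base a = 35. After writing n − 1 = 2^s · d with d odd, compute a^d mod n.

40

n − 1 = 54 = 2^1 · 27, so s = 1 and d = 27.
35^27 mod 55 = 40.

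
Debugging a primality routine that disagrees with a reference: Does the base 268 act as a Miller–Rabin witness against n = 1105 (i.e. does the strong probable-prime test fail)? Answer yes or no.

n − 1 = 1104 = 2^4 · 69, so s = 4 and d = 69.
x_0 = 268^69 mod 1105 = 268.
x_0 is neither 1 nor 1104, so continue squaring.
x_1 = 268^2 mod 1105 = 1104.
x_1 ≡ −1, so 268 is not a witness.

no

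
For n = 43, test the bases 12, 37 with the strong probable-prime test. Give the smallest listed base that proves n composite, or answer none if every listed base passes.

n − 1 = 42 = 2^1 · 21, so s = 1 and d = 21.
Base 12: x_0 = 12^21 mod 43 = 42. x_0 = 42 ≡ −1, so 12 is not a witness.
Base 37: x_0 = 37^21 mod 43 = 42. x_0 = 42 ≡ −1, so 37 is not a witness.
No listed base is a witness for 43.

none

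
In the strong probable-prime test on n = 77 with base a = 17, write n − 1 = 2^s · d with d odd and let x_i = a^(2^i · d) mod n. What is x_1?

n − 1 = 76 = 2^2 · 19, so s = 2 and d = 19.
Repeated squaring mod 77: 17^1 ≡ 17, 17^2 ≡ 58, 17^4 ≡ 53, 17^8 ≡ 37, 17^16 ≡ 60.
19 = 16 + 2 + 1, so 17^19 ≡ 60·58·17 ≡ 24 (mod 77).
x_0 = 24.
x_1 = 24^2 mod 77 = 37.

37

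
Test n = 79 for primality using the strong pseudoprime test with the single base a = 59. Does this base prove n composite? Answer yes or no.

n − 1 = 78 = 2^1 · 39, so s = 1 and d = 39.
Repeated squaring mod 79: 59^1 ≡ 59, 59^2 ≡ 5, 59^4 ≡ 25, 59^8 ≡ 72, 59^16 ≡ 49, 59^32 ≡ 31.
39 = 32 + 4 + 2 + 1, so 59^39 ≡ 31·25·5·59 ≡ 78 (mod 79).
x_0 = 59^39 mod 79 = 78.
x_0 = 78 ≡ −1, so 59 is not a witness.

no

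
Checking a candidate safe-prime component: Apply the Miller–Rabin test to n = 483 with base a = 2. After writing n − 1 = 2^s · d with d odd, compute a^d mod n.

n − 1 = 482 = 2^1 · 241, so s = 1 and d = 241.
2^241 mod 483 = 380.

380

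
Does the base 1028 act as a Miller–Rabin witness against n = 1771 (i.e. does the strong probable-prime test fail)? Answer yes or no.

yes

n − 1 = 1770 = 2^1 · 885, so s = 1 and d = 885.
Repeated squaring mod 1771: 1028^1 ≡ 1028, 1028^2 ≡ 1268, 1028^4 ≡ 1527, 1028^8 ≡ 1093, 1028^16 ≡ 995, 1028^32 ≡ 36, 1028^64 ≡ 1296, 1028^128 ≡ 708, 1028^256 ≡ 71, 1028^512 ≡ 1499.
885 = 512 + 256 + 64 + 32 + 16 + 4 + 1, so 1028^885 ≡ 1499·71·1296·36·995·1527·1028 ≡ 650 (mod 1771).
x_0 = 1028^885 mod 1771 = 650.
x_0 ∉ {1, 1770} and s = 1, so 1028 is a Miller–Rabin witness and 1771 is composite.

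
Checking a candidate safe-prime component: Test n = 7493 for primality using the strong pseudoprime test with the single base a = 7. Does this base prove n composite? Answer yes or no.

yes

n − 1 = 7492 = 2^2 · 1873, so s = 2 and d = 1873.
x_0 = 7^1873 mod 7493 = 7126.
x_0 is neither 1 nor 7492, so continue squaring.
x_1 = 7126^2 mod 7493 = 7308.
Reached i = s−1 = 1 without hitting −1: 7 is a Miller–Rabin witness and 7493 is composite.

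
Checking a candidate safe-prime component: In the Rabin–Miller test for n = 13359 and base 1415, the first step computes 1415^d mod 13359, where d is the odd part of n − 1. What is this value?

5303

n − 1 = 13358 = 2^1 · 6679, so s = 1 and d = 6679.
1415^6679 mod 13359 = 5303.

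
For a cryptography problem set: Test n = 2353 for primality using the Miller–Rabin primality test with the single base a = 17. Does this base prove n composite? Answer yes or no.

n − 1 = 2352 = 2^4 · 147, so s = 4 and d = 147.
Repeated squaring mod 2353: 17^1 ≡ 17, 17^2 ≡ 289, 17^4 ≡ 1166, 17^8 ≡ 1875, 17^16 ≡ 243, 17^32 ≡ 224, 17^64 ≡ 763, 17^128 ≡ 978.
147 = 128 + 16 + 2 + 1, so 17^147 ≡ 978·243·289·17 ≡ 207 (mod 2353).
x_0 = 17^147 mod 2353 = 207.
x_0 is neither 1 nor 2352, so continue squaring.
x_1 = 207^2 mod 2353 = 495.
x_2 = 495^2 mod 2353 = 313.
x_3 = 313^2 mod 2353 = 1496.
Reached i = s−1 = 3 without hitting −1: 17 is a Miller–Rabin witness and 2353 is composite.

yes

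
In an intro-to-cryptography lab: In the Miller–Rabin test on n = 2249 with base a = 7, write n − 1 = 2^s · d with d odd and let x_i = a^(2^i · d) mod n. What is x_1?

n − 1 = 2248 = 2^3 · 281, so s = 3 and d = 281.
x_0 = 7^281 mod 2249 = 76.
x_1 = 76^2 mod 2249 = 1278.

1278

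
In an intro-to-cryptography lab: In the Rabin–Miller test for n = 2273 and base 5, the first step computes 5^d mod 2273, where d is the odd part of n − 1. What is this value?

780

n − 1 = 2272 = 2^5 · 71, so s = 5 and d = 71.
Repeated squaring mod 2273: 5^1 ≡ 5, 5^2 ≡ 25, 5^4 ≡ 625, 5^8 ≡ 1942, 5^16 ≡ 457, 5^32 ≡ 2006, 5^64 ≡ 826.
71 = 64 + 4 + 2 + 1, so 5^71 ≡ 826·625·25·5 ≡ 780 (mod 2273).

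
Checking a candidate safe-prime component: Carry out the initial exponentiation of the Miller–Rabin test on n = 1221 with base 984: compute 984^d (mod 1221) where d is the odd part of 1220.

375

n − 1 = 1220 = 2^2 · 305, so s = 2 and d = 305.
Repeated squaring mod 1221: 984^1 ≡ 984, 984^2 ≡ 3, 984^4 ≡ 9, 984^8 ≡ 81, 984^16 ≡ 456, 984^32 ≡ 366, 984^64 ≡ 867, 984^128 ≡ 774, 984^256 ≡ 786.
305 = 256 + 32 + 16 + 1, so 984^305 ≡ 786·366·456·984 ≡ 375 (mod 1221).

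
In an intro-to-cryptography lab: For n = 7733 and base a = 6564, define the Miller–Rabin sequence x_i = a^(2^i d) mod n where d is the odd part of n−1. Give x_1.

5184

n − 1 = 7732 = 2^2 · 1933, so s = 2 and d = 1933.
x_0 = 6564^1933 mod 7733 = 6958.
x_1 = 6958^2 mod 7733 = 5184.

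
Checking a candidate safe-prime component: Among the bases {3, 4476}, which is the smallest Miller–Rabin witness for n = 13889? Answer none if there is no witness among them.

3

n − 1 = 13888 = 2^6 · 217, so s = 6 and d = 217.
Base 3: x_0 = 3^217 mod 13889 = 3176. x_0 is neither 1 nor 13888, so continue squaring. x_1 = 3176^2 mod 13889 = 3562. x_2 = 3562^2 mod 13889 = 7187. x_3 = 7187^2 mod 13889 = 13667. x_4 = 13667^2 mod 13889 = 7617. x_5 = 7617^2 mod 13889 = 4336. Reached i = s−1 = 5 without hitting −1: 3 is a Miller–Rabin witness and 13889 is composite.
Base 4476: x_0 = 4476^217 mod 13889 = 8257. x_0 is neither 1 nor 13888, so continue squaring. x_1 = 8257^2 mod 13889 = 10837. x_2 = 10837^2 mod 13889 = 9074. x_3 = 9074^2 mod 13889 = 3484. x_4 = 3484^2 mod 13889 = 13159. x_5 = 13159^2 mod 13889 = 5118. Reached i = s−1 = 5 without hitting −1: 4476 is a Miller–Rabin witness and 13889 is composite.
The smallest witness among the given bases is 3.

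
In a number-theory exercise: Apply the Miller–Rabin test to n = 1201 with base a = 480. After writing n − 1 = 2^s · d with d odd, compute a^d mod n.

n − 1 = 1200 = 2^4 · 75, so s = 4 and d = 75.
480^75 mod 1201 = 858.

858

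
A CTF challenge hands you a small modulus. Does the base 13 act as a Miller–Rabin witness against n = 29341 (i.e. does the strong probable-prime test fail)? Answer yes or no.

n − 1 = 29340 = 2^2 · 7335, so s = 2 and d = 7335.
x_0 = 13^7335 mod 29341 = 8541.
x_0 is neither 1 nor 29340, so continue squaring.
x_1 = 8541^2 mod 29341 = 6955.
Reached i = s−1 = 1 without hitting −1: 13 is a Miller–Rabin witness and 29341 is composite.

yes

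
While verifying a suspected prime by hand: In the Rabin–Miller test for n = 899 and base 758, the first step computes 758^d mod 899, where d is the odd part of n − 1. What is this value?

671

n − 1 = 898 = 2^1 · 449, so s = 1 and d = 449.
Repeated squaring mod 899: 758^1 ≡ 758, 758^2 ≡ 103, 758^4 ≡ 720, 758^8 ≡ 576, 758^16 ≡ 45, 758^32 ≡ 227, 758^64 ≡ 286, 758^128 ≡ 886, 758^256 ≡ 169.
449 = 256 + 128 + 64 + 1, so 758^449 ≡ 169·886·286·758 ≡ 671 (mod 899).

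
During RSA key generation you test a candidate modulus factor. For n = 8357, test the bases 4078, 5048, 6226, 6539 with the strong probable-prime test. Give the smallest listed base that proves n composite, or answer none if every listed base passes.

n − 1 = 8356 = 2^2 · 2089, so s = 2 and d = 2089.
Base 4078: x_0 = 4078^2089 mod 8357 = 5334. x_0 is neither 1 nor 8356, so continue squaring. x_1 = 5334^2 mod 8357 = 4328. Reached i = s−1 = 1 without hitting −1: 4078 is a Miller–Rabin witness and 8357 is composite.
Base 5048: x_0 = 5048^2089 mod 8357 = 5800. x_0 is neither 1 nor 8356, so continue squaring. x_1 = 5800^2 mod 8357 = 3075. Reached i = s−1 = 1 without hitting −1: 5048 is a Miller–Rabin witness and 8357 is composite.
Base 6226: x_0 = 6226^2089 mod 8357 = 7552. x_0 is neither 1 nor 8356, so continue squaring. x_1 = 7552^2 mod 8357 = 4536. Reached i = s−1 = 1 without hitting −1: 6226 is a Miller–Rabin witness and 8357 is composite.
Base 6539: x_0 = 6539^2089 mod 8357 = 6950. x_0 is neither 1 nor 8356, so continue squaring. x_1 = 6950^2 mod 8357 = 7397. Reached i = s−1 = 1 without hitting −1: 6539 is a Miller–Rabin witness and 8357 is composite.
The smallest witness among the given bases is 4078.

4078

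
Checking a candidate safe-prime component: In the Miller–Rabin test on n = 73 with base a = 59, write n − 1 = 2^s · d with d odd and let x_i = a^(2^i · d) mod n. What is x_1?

n − 1 = 72 = 2^3 · 9, so s = 3 and d = 9.
x_0 = 59^9 mod 73 = 63.
x_1 = 63^2 mod 73 = 27.

27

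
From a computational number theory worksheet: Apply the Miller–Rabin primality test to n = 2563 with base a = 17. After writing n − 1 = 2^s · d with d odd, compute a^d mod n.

n − 1 = 2562 = 2^1 · 1281, so s = 1 and d = 1281.
17^1281 mod 2563 = 1909.

1909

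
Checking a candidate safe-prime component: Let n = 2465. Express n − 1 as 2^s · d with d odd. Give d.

77

Halving: 2464 → 1232 → 616 → 308 → 154 → 77; 77 is odd.
So 2464 = 2^5 · 77.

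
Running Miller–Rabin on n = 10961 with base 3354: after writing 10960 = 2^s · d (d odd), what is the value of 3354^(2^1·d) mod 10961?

n − 1 = 10960 = 2^4 · 685, so s = 4 and d = 685.
By repeated squaring, 3354^685 ≡ 1460 (mod 10961).
x_0 = 1460.
x_1 = 1460^2 mod 10961 = 5166.

5166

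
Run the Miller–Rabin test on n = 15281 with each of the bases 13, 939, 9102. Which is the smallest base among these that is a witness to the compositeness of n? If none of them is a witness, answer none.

n − 1 = 15280 = 2^4 · 955, so s = 4 and d = 955.
Base 13: x_0 = 13^955 mod 15281 = 8238. x_0 is neither 1 nor 15280, so continue squaring. x_1 = 8238^2 mod 15281 = 1723. x_2 = 1723^2 mod 15281 = 4215. x_3 = 4215^2 mod 15281 = 9703. Reached i = s−1 = 3 without hitting −1: 13 is a Miller–Rabin witness and 15281 is composite.
Base 939: x_0 = 939^955 mod 15281 = 2983. x_0 is neither 1 nor 15280, so continue squaring. x_1 = 2983^2 mod 15281 = 4747. x_2 = 4747^2 mod 15281 = 9815. x_3 = 9815^2 mod 15281 = 2801. Reached i = s−1 = 3 without hitting −1: 939 is a Miller–Rabin witness and 15281 is composite.
Base 9102: x_0 = 9102^955 mod 15281 = 9620. x_0 is neither 1 nor 15280, so continue squaring. x_1 = 9620^2 mod 15281 = 2664. x_2 = 2664^2 mod 15281 = 6512. x_3 = 6512^2 mod 15281 = 1369. Reached i = s−1 = 3 without hitting −1: 9102 is a Miller–Rabin witness and 15281 is composite.
The smallest witness among the given bases is 13.

13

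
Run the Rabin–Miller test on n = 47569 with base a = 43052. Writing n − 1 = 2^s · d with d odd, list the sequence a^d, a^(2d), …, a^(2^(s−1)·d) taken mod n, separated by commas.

17292, 42099, 47568, 1

n − 1 = 47568 = 2^4 · 2973, so s = 4 and d = 2973.
x_0 = 43052^2973 mod 47569 = 17292.
x_1 = 17292^2 mod 47569 = 42099.
x_2 = 42099^2 mod 47569 = 47568.
x_3 = 47568^2 mod 47569 = 1.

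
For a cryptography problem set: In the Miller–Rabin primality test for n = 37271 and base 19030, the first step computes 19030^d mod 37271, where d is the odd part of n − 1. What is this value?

n − 1 = 37270 = 2^1 · 18635, so s = 1 and d = 18635.
By repeated squaring, 19030^18635 ≡ 13513 (mod 37271).

13513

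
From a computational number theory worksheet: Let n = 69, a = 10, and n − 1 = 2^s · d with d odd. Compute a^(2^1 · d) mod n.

13

n − 1 = 68 = 2^2 · 17, so s = 2 and d = 17.
Repeated squaring mod 69: 10^1 ≡ 10, 10^2 ≡ 31, 10^4 ≡ 64, 10^8 ≡ 25, 10^16 ≡ 4.
17 = 16 + 1, so 10^17 ≡ 4·10 ≡ 40 (mod 69).
x_0 = 40.
x_1 = 40^2 mod 69 = 13.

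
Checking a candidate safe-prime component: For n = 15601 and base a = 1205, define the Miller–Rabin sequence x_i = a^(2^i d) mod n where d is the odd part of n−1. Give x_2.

15600

n − 1 = 15600 = 2^4 · 975, so s = 4 and d = 975.
x_0 = 1205^975 mod 15601 = 7436.
x_1 = 7436^2 mod 15601 = 4152.
x_2 = 4152^2 mod 15601 = 15600.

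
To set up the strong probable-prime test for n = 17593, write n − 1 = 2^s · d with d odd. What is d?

Halving: 17592 → 8796 → 4398 → 2199; 2199 is odd.
So 17592 = 2^3 · 2199.

2199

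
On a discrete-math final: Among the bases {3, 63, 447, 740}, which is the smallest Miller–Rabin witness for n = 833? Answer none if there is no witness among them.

3

n − 1 = 832 = 2^6 · 13, so s = 6 and d = 13.
Base 3: x_0 = 3^13 mod 833 = 794. x_0 is neither 1 nor 832, so continue squaring. x_1 = 794^2 mod 833 = 688. x_2 = 688^2 mod 833 = 200. x_3 = 200^2 mod 833 = 16. x_4 = 16^2 mod 833 = 256. x_5 = 256^2 mod 833 = 562. Reached i = s−1 = 5 without hitting −1: 3 is a Miller–Rabin witness and 833 is composite.
Base 63: x_0 = 63^13 mod 833 = 490. x_0 is neither 1 nor 832, so continue squaring. x_1 = 490^2 mod 833 = 196. x_2 = 196^2 mod 833 = 98. x_3 = 98^2 mod 833 = 441. x_4 = 441^2 mod 833 = 392. x_5 = 392^2 mod 833 = 392. Reached i = s−1 = 5 without hitting −1: 63 is a Miller–Rabin witness and 833 is composite.
Base 447: x_0 = 447^13 mod 833 = 139. x_0 is neither 1 nor 832, so continue squaring. x_1 = 139^2 mod 833 = 162. x_2 = 162^2 mod 833 = 421. x_3 = 421^2 mod 833 = 645. x_4 = 645^2 mod 833 = 358. x_5 = 358^2 mod 833 = 715. Reached i = s−1 = 5 without hitting −1: 447 is a Miller–Rabin witness and 833 is composite.
Base 740: x_0 = 740^13 mod 833 = 229. x_0 is neither 1 nor 832, so continue squaring. x_1 = 229^2 mod 833 = 795. x_2 = 795^2 mod 833 = 611. x_3 = 611^2 mod 833 = 137. x_4 = 137^2 mod 833 = 443. x_5 = 443^2 mod 833 = 494. Reached i = s−1 = 5 without hitting −1: 740 is a Miller–Rabin witness and 833 is composite.
The smallest witness among the given bases is 3.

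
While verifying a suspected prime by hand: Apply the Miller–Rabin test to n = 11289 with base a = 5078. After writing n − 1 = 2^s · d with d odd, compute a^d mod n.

n − 1 = 11288 = 2^3 · 1411, so s = 3 and d = 1411.
By repeated squaring, 5078^1411 ≡ 6506 (mod 11289).

6506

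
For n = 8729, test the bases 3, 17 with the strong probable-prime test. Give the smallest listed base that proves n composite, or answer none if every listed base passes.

n − 1 = 8728 = 2^3 · 1091, so s = 3 and d = 1091.
Base 3: x_0 = 3^1091 mod 8729 = 2910. x_0 is neither 1 nor 8728, so continue squaring. x_1 = 2910^2 mod 8729 = 970. x_2 = 970^2 mod 8729 = 6897. Reached i = s−1 = 2 without hitting −1: 3 is a Miller–Rabin witness and 8729 is composite.
Base 17: x_0 = 17^1091 mod 8729 = 1027. x_0 is neither 1 nor 8728, so continue squaring. x_1 = 1027^2 mod 8729 = 7249. x_2 = 7249^2 mod 8729 = 8150. Reached i = s−1 = 2 without hitting −1: 17 is a Miller–Rabin witness and 8729 is composite.
The smallest witness among the given bases is 3.

3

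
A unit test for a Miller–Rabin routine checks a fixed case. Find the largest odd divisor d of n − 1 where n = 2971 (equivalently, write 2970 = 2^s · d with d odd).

1485

Halving: 2970 → 1485; 1485 is odd.
So 2970 = 2^1 · 1485.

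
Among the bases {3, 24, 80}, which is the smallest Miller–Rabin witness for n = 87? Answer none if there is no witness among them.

n − 1 = 86 = 2^1 · 43, so s = 1 and d = 43.
Base 3: x_0 = 3^43 mod 87 = 84. x_0 ∉ {1, 86} and s = 1, so 3 is a Miller–Rabin witness and 87 is composite.
Base 24: x_0 = 24^43 mod 87 = 24. x_0 ∉ {1, 86} and s = 1, so 24 is a Miller–Rabin witness and 87 is composite.
Base 80: x_0 = 80^43 mod 87 = 80. x_0 ∉ {1, 86} and s = 1, so 80 is a Miller–Rabin witness and 87 is composite.
The smallest witness among the given bases is 3.

3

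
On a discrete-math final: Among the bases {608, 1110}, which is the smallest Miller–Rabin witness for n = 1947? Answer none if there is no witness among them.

n − 1 = 1946 = 2^1 · 973, so s = 1 and d = 973.
Base 608: x_0 = 608^973 mod 1947 = 764. x_0 ∉ {1, 1946} and s = 1, so 608 is a Miller–Rabin witness and 1947 is composite.
Base 1110: x_0 = 1110^973 mod 1947 = 1605. x_0 ∉ {1, 1946} and s = 1, so 1110 is a Miller–Rabin witness and 1947 is composite.
The smallest witness among the given bases is 608.

608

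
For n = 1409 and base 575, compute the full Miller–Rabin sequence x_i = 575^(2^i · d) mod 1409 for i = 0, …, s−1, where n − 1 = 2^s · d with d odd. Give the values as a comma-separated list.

639, 1120, 390, 1337, 957, 1408, 1

n − 1 = 1408 = 2^7 · 11, so s = 7 and d = 11.
x_0 = 575^11 mod 1409 = 639.
x_1 = 639^2 mod 1409 = 1120.
x_2 = 1120^2 mod 1409 = 390.
x_3 = 390^2 mod 1409 = 1337.
x_4 = 1337^2 mod 1409 = 957.
x_5 = 957^2 mod 1409 = 1408.
x_6 = 1408^2 mod 1409 = 1.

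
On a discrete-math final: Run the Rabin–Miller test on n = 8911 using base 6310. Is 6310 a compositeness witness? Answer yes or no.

no

n − 1 = 8910 = 2^1 · 4455, so s = 1 and d = 4455.
x_0 = 6310^4455 mod 8911 = 8910.
x_0 = 8910 ≡ −1, so 6310 is not a witness.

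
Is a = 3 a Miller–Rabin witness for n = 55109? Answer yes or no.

no

n − 1 = 55108 = 2^2 · 13777, so s = 2 and d = 13777.
Repeated squaring mod 55109: 3^1 ≡ 3, 3^2 ≡ 9, 3^4 ≡ 81, 3^8 ≡ 6561, 3^16 ≡ 6592, 3^32 ≡ 28572, 3^64 ≡ 29567, 3^128 ≡ 13422, 3^256 ≡ 53872, 3^512 ≡ 42226, 3^1024 ≡ 38490, 3^2048 ≡ 39962, 3^4096 ≡ 12842, 3^8192 ≡ 30836.
13777 = 8192 + 4096 + 1024 + 256 + 128 + 64 + 16 + 1, so 3^13777 ≡ 30836·12842·38490·53872·13422·29567·6592·3 ≡ 22283 (mod 55109).
x_0 = 3^13777 mod 55109 = 22283.
x_0 is neither 1 nor 55108, so continue squaring.
x_1 = 22283^2 mod 55109 = 55108.
x_1 ≡ −1, so 3 is not a witness.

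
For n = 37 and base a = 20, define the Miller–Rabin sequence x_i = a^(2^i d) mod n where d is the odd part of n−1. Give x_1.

n − 1 = 36 = 2^2 · 9, so s = 2 and d = 9.
x_0 = 20^9 mod 37 = 31.
x_1 = 31^2 mod 37 = 36.

36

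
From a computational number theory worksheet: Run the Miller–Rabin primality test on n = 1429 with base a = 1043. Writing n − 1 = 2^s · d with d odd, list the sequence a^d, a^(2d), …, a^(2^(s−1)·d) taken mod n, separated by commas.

n − 1 = 1428 = 2^2 · 357, so s = 2 and d = 357.
x_0 = 1043^357 mod 1429 = 1428.
x_1 = 1428^2 mod 1429 = 1.

1428, 1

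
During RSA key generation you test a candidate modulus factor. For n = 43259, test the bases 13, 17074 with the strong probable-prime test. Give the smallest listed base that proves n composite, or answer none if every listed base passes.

n − 1 = 43258 = 2^1 · 21629, so s = 1 and d = 21629.
Base 13: x_0 = 13^21629 mod 43259 = 18229. x_0 ∉ {1, 43258} and s = 1, so 13 is a Miller–Rabin witness and 43259 is composite.
Base 17074: x_0 = 17074^21629 mod 43259 = 38157. x_0 ∉ {1, 43258} and s = 1, so 17074 is a Miller–Rabin witness and 43259 is composite.
The smallest witness among the given bases is 13.

13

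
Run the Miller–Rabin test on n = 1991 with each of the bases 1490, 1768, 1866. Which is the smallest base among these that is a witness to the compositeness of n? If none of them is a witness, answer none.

n − 1 = 1990 = 2^1 · 995, so s = 1 and d = 995.
Base 1490: x_0 = 1490^995 mod 1991 = 1. x_0 = 1, so 1490 is not a witness.
Base 1768: x_0 = 1768^995 mod 1991 = 1990. x_0 = 1990 ≡ −1, so 1768 is not a witness.
Base 1866: x_0 = 1866^995 mod 1991 = 1990. x_0 = 1990 ≡ −1, so 1866 is not a witness.
No listed base is a witness for 1991.

none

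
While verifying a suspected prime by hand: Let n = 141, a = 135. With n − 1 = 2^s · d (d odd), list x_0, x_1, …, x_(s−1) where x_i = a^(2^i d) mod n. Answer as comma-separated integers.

n − 1 = 140 = 2^2 · 35, so s = 2 and d = 35.
x_0 = 135^35 mod 141 = 57.
x_1 = 57^2 mod 141 = 6.

57, 6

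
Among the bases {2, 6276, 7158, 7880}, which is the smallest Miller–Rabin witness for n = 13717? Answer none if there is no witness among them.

n − 1 = 13716 = 2^2 · 3429, so s = 2 and d = 3429.
Base 2: x_0 = 2^3429 mod 13717 = 710. x_0 is neither 1 nor 13716, so continue squaring. x_1 = 710^2 mod 13717 = 10288. Reached i = s−1 = 1 without hitting −1: 2 is a Miller–Rabin witness and 13717 is composite.
Base 6276: x_0 = 6276^3429 mod 13717 = 10771. x_0 is neither 1 nor 13716, so continue squaring. x_1 = 10771^2 mod 13717 = 9772. Reached i = s−1 = 1 without hitting −1: 6276 is a Miller–Rabin witness and 13717 is composite.
Base 7158: x_0 = 7158^3429 mod 13717 = 1415. x_0 is neither 1 nor 13716, so continue squaring. x_1 = 1415^2 mod 13717 = 13260. Reached i = s−1 = 1 without hitting −1: 7158 is a Miller–Rabin witness and 13717 is composite.
Base 7880: x_0 = 7880^3429 mod 13717 = 11872. x_0 is neither 1 nor 13716, so continue squaring. x_1 = 11872^2 mod 13717 = 2209. Reached i = s−1 = 1 without hitting −1: 7880 is a Miller–Rabin witness and 13717 is composite.
The smallest witness among the given bases is 2.

2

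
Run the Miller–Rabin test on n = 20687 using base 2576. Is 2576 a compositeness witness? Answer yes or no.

n − 1 = 20686 = 2^1 · 10343, so s = 1 and d = 10343.
x_0 = 2576^10343 mod 20687 = 6016.
x_0 ∉ {1, 20686} and s = 1, so 2576 is a Miller–Rabin witness and 20687 is composite.

yes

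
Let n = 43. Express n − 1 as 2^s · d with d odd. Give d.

21

Halving: 42 → 21; 21 is odd.
So 42 = 2^1 · 21.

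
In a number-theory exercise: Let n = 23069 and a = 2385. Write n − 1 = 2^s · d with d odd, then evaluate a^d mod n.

17367

n − 1 = 23068 = 2^2 · 5767, so s = 2 and d = 5767.
Repeated squaring mod 23069: 2385^1 ≡ 2385, 2385^2 ≡ 13251, 2385^4 ≡ 10842, 2385^8 ≡ 12409, 2385^16 ≡ 20775, 2385^32 ≡ 2704, 2385^64 ≡ 21812, 2385^128 ≡ 11357, 2385^256 ≡ 2670, 2385^512 ≡ 579, 2385^1024 ≡ 12275, 2385^2048 ≡ 11986, 2385^4096 ≡ 13533.
5767 = 4096 + 1024 + 512 + 128 + 4 + 2 + 1, so 2385^5767 ≡ 13533·12275·579·11357·10842·13251·2385 ≡ 17367 (mod 23069).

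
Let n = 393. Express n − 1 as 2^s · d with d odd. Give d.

Halving: 392 → 196 → 98 → 49; 49 is odd.
So 392 = 2^3 · 49.

49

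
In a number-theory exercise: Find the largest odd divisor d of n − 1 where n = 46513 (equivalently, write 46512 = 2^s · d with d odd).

2907

Halving: 46512 → 23256 → 11628 → 5814 → 2907; 2907 is odd.
So 46512 = 2^4 · 2907.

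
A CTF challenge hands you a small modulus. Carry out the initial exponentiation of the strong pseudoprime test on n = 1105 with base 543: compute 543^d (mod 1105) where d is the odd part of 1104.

883

n − 1 = 1104 = 2^4 · 69, so s = 4 and d = 69.
543^69 mod 1105 = 883.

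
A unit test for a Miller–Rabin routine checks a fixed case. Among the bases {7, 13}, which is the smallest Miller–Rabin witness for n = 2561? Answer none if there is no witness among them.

n − 1 = 2560 = 2^9 · 5, so s = 9 and d = 5.
Base 7: x_0 = 7^5 mod 2561 = 1441. x_0 is neither 1 nor 2560, so continue squaring. x_1 = 1441^2 mod 2561 = 2071. x_2 = 2071^2 mod 2561 = 1927. x_3 = 1927^2 mod 2561 = 2440. x_4 = 2440^2 mod 2561 = 1836. x_5 = 1836^2 mod 2561 = 620. x_6 = 620^2 mod 2561 = 250. x_7 = 250^2 mod 2561 = 1036. x_8 = 1036^2 mod 2561 = 237. Reached i = s−1 = 8 without hitting −1: 7 is a Miller–Rabin witness and 2561 is composite.
Base 13: x_0 = 13^5 mod 2561 = 2509. x_0 is neither 1 nor 2560, so continue squaring. x_1 = 2509^2 mod 2561 = 143. x_2 = 143^2 mod 2561 = 2522. x_3 = 2522^2 mod 2561 = 1521. x_4 = 1521^2 mod 2561 = 858. x_5 = 858^2 mod 2561 = 1157. x_6 = 1157^2 mod 2561 = 1807. x_7 = 1807^2 mod 2561 = 2535. x_8 = 2535^2 mod 2561 = 676. Reached i = s−1 = 8 without hitting −1: 13 is a Miller–Rabin witness and 2561 is composite.
The smallest witness among the given bases is 7.

7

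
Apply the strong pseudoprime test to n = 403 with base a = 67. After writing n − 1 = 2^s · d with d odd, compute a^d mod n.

187

n − 1 = 402 = 2^1 · 201, so s = 1 and d = 201.
Repeated squaring mod 403: 67^1 ≡ 67, 67^2 ≡ 56, 67^4 ≡ 315, 67^8 ≡ 87, 67^16 ≡ 315, 67^32 ≡ 87, 67^64 ≡ 315, 67^128 ≡ 87.
201 = 128 + 64 + 8 + 1, so 67^201 ≡ 87·315·87·67 ≡ 187 (mod 403).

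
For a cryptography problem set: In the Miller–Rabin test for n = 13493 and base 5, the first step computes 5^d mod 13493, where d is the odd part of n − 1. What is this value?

9424

n − 1 = 13492 = 2^2 · 3373, so s = 2 and d = 3373.
5^3373 mod 13493 = 9424.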